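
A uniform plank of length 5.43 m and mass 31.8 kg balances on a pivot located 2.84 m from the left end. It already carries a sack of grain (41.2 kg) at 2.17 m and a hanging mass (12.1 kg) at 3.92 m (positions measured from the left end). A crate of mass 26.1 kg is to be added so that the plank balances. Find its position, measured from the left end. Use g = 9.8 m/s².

Take moments about the pivot (at 2.84 m from the left end).
Beam weight: 31.8 × 9.8 = 311.6 N down at 2.715 m → arm 0.125 m, τ = 311.6 × 0.125 = 38.95 N·m counterclockwise.
Sack of grain: 41.2 × 9.8 = 403.8 N down at 2.17 m → arm 0.67 m, τ = 403.8 × 0.67 = 270.5 N·m counterclockwise.
Hanging mass: 12.1 × 9.8 = 118.6 N down at 3.92 m → arm 1.08 m, τ = 118.6 × 1.08 = 128.1 N·m clockwise.
Net moment of existing loads = 181.3 N·m counterclockwise.
The crate weighs 26.1 × 9.8 = 255.8 N and must supply an equal clockwise moment, so its lever arm about the pivot is 181.3 / 255.8 = 0.709 m.
That puts it at 2.84 + 0.709 = 3.55 m from the left end.

x ≈ 3.55 m from the left end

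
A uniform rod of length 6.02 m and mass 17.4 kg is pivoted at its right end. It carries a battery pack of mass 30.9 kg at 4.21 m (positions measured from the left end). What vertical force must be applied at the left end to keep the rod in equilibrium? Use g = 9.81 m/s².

F ≈ 176 N

Choose the right end as the axis so the unknown pivot reaction has zero arm there.
Beam weight: 17.4 × 9.81 = 170.7 N down at 3.01 m → arm 3.01 m, τ = 170.7 × 3.01 = 513.8 N·m counterclockwise.
Battery pack: 30.9 × 9.81 = 303.1 N down at 4.21 m → arm 1.81 m, τ = 303.1 × 1.81 = 548.6 N·m counterclockwise.
Net moment of the loads = 1062 N·m counterclockwise.
The upward force F acts at the left end, arm 6.02 m, giving F × 6.02 clockwise.
Setting net torque to zero: F × 6.02 = 1062 → F = 1062 / 6.02 = 176 N.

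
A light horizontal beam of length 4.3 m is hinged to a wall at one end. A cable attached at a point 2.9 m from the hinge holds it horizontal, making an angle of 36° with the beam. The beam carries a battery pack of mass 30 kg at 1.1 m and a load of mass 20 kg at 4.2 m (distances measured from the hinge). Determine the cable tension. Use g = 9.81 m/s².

T ≈ 673 N

Take moments about the hinge.
Battery pack: 30 × 9.81 = 294.3 N down at 1.1 m → arm 1.1 m, τ = 294.3 × 1.1 = 323.7 N·m clockwise.
Load: 20 × 9.81 = 196.2 N down at 4.2 m → arm 4.2 m, τ = 196.2 × 4.2 = 824 N·m clockwise.
Total clockwise load moment = 1148 N·m.
The cable tension T acts at 2.9 m; only its component perpendicular to the beam, T sinθ, produces torque. sin 36° = 0.5878.
Στ = 0 ⇒ T × 2.9 × 0.5878 = 1148 ⇒ T = 1148 / 1.705 = 673 N.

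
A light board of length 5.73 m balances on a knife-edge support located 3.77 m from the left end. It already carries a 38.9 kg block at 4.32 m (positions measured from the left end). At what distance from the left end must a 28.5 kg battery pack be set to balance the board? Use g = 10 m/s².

Take moments about the knife-edge support (at 3.77 m from the left end).
Block: 38.9 × 10 = 389 N down at 4.32 m → arm 0.55 m, τ = 389 × 0.55 = 214 N·m clockwise.
Net moment of existing loads = 214 N·m clockwise.
The battery pack weighs 28.5 × 10 = 285 N and must supply an equal counterclockwise moment, so its lever arm about the knife-edge support is 214 / 285 = 0.751 m.
That puts it at 3.77 − 0.751 = 3.02 m from the left end.

x ≈ 3.02 m from the left end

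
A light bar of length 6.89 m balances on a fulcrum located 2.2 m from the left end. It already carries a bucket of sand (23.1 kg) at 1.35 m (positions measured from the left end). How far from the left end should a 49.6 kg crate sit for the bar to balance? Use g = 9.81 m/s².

x ≈ 2.6 m from the left end

About the fulcrum (at 2.2 m from the left end):
Bucket of sand: 23.1 × 9.81 = 226.6 N down at 1.35 m → arm 0.85 m, τ = 226.6 × 0.85 = 192.6 N·m counterclockwise.
Net moment of existing loads = 192.6 N·m counterclockwise.
The crate weighs 49.6 × 9.81 = 486.6 N and must supply an equal clockwise moment, so its lever arm about the fulcrum is 192.6 / 486.6 = 0.396 m.
That puts it at 2.2 + 0.396 = 2.6 m from the left end.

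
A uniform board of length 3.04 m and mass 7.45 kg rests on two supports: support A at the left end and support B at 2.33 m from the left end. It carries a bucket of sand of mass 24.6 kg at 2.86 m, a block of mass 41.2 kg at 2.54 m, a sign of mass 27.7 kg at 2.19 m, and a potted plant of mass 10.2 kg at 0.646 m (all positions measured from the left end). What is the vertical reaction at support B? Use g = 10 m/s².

R_B ≈ 1090 N

Take moments about support A.
Beam weight: 7.45 × 10 = 74.5 N down at 1.52 m → arm 1.52 m, τ = 74.5 × 1.52 = 113.2 N·m clockwise.
Bucket of sand: 24.6 × 10 = 246 N down at 2.86 m → arm 2.86 m, τ = 246 × 2.86 = 703.6 N·m clockwise.
Block: 41.2 × 10 = 412 N down at 2.54 m → arm 2.54 m, τ = 412 × 2.54 = 1046 N·m clockwise.
Sign: 27.7 × 10 = 277 N down at 2.19 m → arm 2.19 m, τ = 277 × 2.19 = 606.6 N·m clockwise.
Potted plant: 10.2 × 10 = 102 N down at 0.646 m → arm 0.646 m, τ = 102 × 0.646 = 65.89 N·m clockwise.
Net load moment about support A = 2535 N·m clockwise.
Reaction R at support B is upward at 2.33 m, arm 2.33 m → moment R × 2.33 counterclockwise.
Στ = 0 ⇒ R × 2.33 = 2535 ⇒ R = 1090 N.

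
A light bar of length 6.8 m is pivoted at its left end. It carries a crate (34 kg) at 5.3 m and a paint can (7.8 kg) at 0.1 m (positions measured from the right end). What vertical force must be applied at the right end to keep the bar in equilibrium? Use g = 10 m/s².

Sum moments about the left end (the unknown pivot reaction has zero arm there).
Crate: 34 × 10 = 340 N down at 5.3 m → arm 1.5 m, τ = 340 × 1.5 = 510 N·m clockwise.
Paint can: 7.8 × 10 = 78 N down at 0.1 m → arm 6.7 m, τ = 78 × 6.7 = 522.6 N·m clockwise.
Net moment of the loads = 1033 N·m clockwise.
The upward force F acts at the right end, arm 6.8 m, giving F × 6.8 counterclockwise.
Setting net torque to zero: F × 6.8 = 1033 → F = 1033 / 6.8 = 152 N.

F ≈ 152 N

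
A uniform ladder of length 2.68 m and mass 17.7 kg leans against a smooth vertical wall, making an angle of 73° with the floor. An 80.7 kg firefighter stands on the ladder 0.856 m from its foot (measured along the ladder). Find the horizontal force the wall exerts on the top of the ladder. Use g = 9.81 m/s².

N_wall ≈ 104 N

About the foot of the ladder:
Ladder weight 17.7×9.81 = 173.6 N acts at 1.34 m along the ladder; its horizontal arm is 1.34·cos73° = 0.3918 m → τ = 68.02 N·m clockwise.
Firefighter: 80.7×9.81 = 791.7 N at 0.856 m → arm 0.2503 m → τ = 198.2 N·m clockwise.
Wall normal N acts horizontally at the top; its moment arm is the height L sinθ = 2.68·sin73° = 2.563 m, counterclockwise.
Balancing moments: N × 2.563 = 266.2, giving N = 104 N.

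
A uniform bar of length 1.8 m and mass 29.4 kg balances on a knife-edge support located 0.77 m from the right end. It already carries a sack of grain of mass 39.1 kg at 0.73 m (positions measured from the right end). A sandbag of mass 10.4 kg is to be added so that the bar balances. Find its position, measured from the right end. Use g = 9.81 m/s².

Take moments about the knife-edge support (at 0.77 m from the right end).
Beam weight: 29.4 × 9.81 = 288.4 N down at 0.9 m → arm 0.13 m, τ = 288.4 × 0.13 = 37.49 N·m counterclockwise.
Sack of grain: 39.1 × 9.81 = 383.6 N down at 0.73 m → arm 0.04 m, τ = 383.6 × 0.04 = 15.34 N·m clockwise.
Net moment of existing loads = 22.15 N·m counterclockwise.
The sandbag weighs 10.4 × 9.81 = 102 N and must supply an equal clockwise moment, so its lever arm about the knife-edge support is 22.15 / 102 = 0.217 m.
That puts it at 0.77 − 0.217 = 0.553 m from the right end.

x ≈ 0.553 m from the right end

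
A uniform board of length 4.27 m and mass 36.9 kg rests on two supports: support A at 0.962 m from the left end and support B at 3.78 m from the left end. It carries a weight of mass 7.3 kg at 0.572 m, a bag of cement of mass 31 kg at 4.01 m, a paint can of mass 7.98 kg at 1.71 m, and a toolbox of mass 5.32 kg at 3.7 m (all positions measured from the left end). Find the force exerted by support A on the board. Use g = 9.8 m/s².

R_A ≈ 327 N

Taking torques about support B:
Beam weight: 36.9 × 9.8 = 361.6 N down at 2.135 m → arm 1.645 m, τ = 361.6 × 1.645 = 594.8 N·m counterclockwise.
Weight: 7.3 × 9.8 = 71.54 N down at 0.572 m → arm 3.208 m, τ = 71.54 × 3.208 = 229.5 N·m counterclockwise.
Bag of cement: 31 × 9.8 = 303.8 N down at 4.01 m → arm 0.23 m, τ = 303.8 × 0.23 = 69.87 N·m clockwise.
Paint can: 7.98 × 9.8 = 78.2 N down at 1.71 m → arm 2.07 m, τ = 78.2 × 2.07 = 161.9 N·m counterclockwise.
Toolbox: 5.32 × 9.8 = 52.14 N down at 3.7 m → arm 0.08 m, τ = 52.14 × 0.08 = 4.171 N·m counterclockwise.
Net load moment about support B = 920.5 N·m counterclockwise.
Reaction R at support A is upward at 0.962 m, arm 2.818 m → moment R × 2.818 clockwise.
For rotational equilibrium, R × 2.818 = 920.5, so R = 327 N.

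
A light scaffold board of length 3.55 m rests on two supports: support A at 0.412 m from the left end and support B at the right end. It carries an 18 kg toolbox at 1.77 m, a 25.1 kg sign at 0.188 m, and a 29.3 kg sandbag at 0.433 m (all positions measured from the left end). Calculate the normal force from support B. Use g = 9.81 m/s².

R_B ≈ 60.8 N

About support A:
Toolbox: 18 × 9.81 = 176.6 N down at 1.77 m → arm 1.358 m, τ = 176.6 × 1.358 = 239.8 N·m clockwise.
Sign: 25.1 × 9.81 = 246.2 N down at 0.188 m → arm 0.224 m, τ = 246.2 × 0.224 = 55.15 N·m counterclockwise.
Sandbag: 29.3 × 9.81 = 287.4 N down at 0.433 m → arm 0.021 m, τ = 287.4 × 0.021 = 6.035 N·m clockwise.
Net load moment about support A = 190.7 N·m clockwise.
Reaction R at support B is upward at 3.55 m, arm 3.138 m → moment R × 3.138 counterclockwise.
For rotational equilibrium, R × 3.138 = 190.7, so R = 60.8 N.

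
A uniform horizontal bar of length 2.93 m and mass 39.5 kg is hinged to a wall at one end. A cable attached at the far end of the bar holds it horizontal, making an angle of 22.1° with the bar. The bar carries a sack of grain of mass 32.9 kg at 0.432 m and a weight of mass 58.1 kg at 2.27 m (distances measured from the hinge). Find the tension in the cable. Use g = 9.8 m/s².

T ≈ 1810 N

About the hinge:
Beam weight: 39.5 × 9.8 = 387.1 N down at 1.465 m → arm 1.465 m, τ = 387.1 × 1.465 = 567.1 N·m clockwise.
Sack of grain: 32.9 × 9.8 = 322.4 N down at 0.432 m → arm 0.432 m, τ = 322.4 × 0.432 = 139.3 N·m clockwise.
Weight: 58.1 × 9.8 = 569.4 N down at 2.27 m → arm 2.27 m, τ = 569.4 × 2.27 = 1293 N·m clockwise.
Total clockwise load moment = 1999 N·m.
The cable tension T acts at 2.93 m; only its component perpendicular to the bar, T sinθ, produces torque. sin 22.1° = 0.3762.
Στ = 0 ⇒ T × 2.93 × 0.3762 = 1999 ⇒ T = 1999 / 1.102 = 1810 N.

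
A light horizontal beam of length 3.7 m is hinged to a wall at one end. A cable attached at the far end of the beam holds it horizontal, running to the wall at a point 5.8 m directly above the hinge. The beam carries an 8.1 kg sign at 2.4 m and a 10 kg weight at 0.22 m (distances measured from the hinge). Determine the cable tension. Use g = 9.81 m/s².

T ≈ 68.1 N

Take moments about the hinge.
Sign: 8.1 × 9.81 = 79.46 N down at 2.4 m → arm 2.4 m, τ = 79.46 × 2.4 = 190.7 N·m clockwise.
Weight: 10 × 9.81 = 98.1 N down at 0.22 m → arm 0.22 m, τ = 98.1 × 0.22 = 21.58 N·m clockwise.
Total clockwise load moment = 212.3 N·m.
The cable tension T acts at 3.7 m; only its component perpendicular to the beam, T sinθ, produces torque. sinθ = h/√(h²+d²) = 5.8/√(5.8²+3.7²) = 0.8431.
Στ = 0 ⇒ T × 3.7 × 0.8431 = 212.3 ⇒ T = 212.3 / 3.119 = 68.1 N.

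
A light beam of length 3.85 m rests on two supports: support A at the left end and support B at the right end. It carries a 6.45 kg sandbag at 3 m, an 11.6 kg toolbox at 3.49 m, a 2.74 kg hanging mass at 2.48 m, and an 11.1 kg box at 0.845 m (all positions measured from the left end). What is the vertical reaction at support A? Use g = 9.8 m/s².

R_A ≈ 119 N

Choose support B as the axis so its reaction then has zero moment arm.
Sandbag: 6.45 × 9.8 = 63.21 N down at 3 m → arm 0.85 m, τ = 63.21 × 0.85 = 53.73 N·m counterclockwise.
Toolbox: 11.6 × 9.8 = 113.7 N down at 3.49 m → arm 0.36 m, τ = 113.7 × 0.36 = 40.93 N·m counterclockwise.
Hanging mass: 2.74 × 9.8 = 26.85 N down at 2.48 m → arm 1.37 m, τ = 26.85 × 1.37 = 36.78 N·m counterclockwise.
Box: 11.1 × 9.8 = 108.8 N down at 0.845 m → arm 3.005 m, τ = 108.8 × 3.005 = 326.9 N·m counterclockwise.
Net load moment about support B = 458.3 N·m counterclockwise.
Reaction R at support A is upward at 0 m, arm 3.85 m → moment R × 3.85 clockwise.
Setting net torque to zero: R × 3.85 = 458.3 → R = 119 N.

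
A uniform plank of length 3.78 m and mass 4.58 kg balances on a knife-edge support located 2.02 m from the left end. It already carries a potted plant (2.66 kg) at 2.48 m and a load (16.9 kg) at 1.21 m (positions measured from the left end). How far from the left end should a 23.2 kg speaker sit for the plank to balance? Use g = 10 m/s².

Taking torques about the knife-edge support (at 2.02 m from the left end):
Beam weight: 4.58 × 10 = 45.8 N down at 1.89 m → arm 0.13 m, τ = 45.8 × 0.13 = 5.954 N·m counterclockwise.
Potted plant: 2.66 × 10 = 26.6 N down at 2.48 m → arm 0.46 m, τ = 26.6 × 0.46 = 12.24 N·m clockwise.
Load: 16.9 × 10 = 169 N down at 1.21 m → arm 0.81 m, τ = 169 × 0.81 = 136.9 N·m counterclockwise.
Net moment of existing loads = 130.6 N·m counterclockwise.
The speaker weighs 23.2 × 10 = 232 N and must supply an equal clockwise moment, so its lever arm about the knife-edge support is 130.6 / 232 = 0.563 m.
That puts it at 2.02 + 0.563 = 2.58 m from the left end.

x ≈ 2.58 m from the left end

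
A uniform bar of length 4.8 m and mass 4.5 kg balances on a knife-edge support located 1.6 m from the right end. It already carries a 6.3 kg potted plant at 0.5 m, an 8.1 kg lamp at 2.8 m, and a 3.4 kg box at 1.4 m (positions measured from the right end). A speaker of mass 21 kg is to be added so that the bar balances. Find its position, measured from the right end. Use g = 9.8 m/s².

x ≈ 1.33 m from the right end

About the knife-edge support (at 1.6 m from the right end):
Beam weight: 4.5 × 9.8 = 44.1 N down at 2.4 m → arm 0.8 m, τ = 44.1 × 0.8 = 35.28 N·m counterclockwise.
Potted plant: 6.3 × 9.8 = 61.74 N down at 0.5 m → arm 1.1 m, τ = 61.74 × 1.1 = 67.91 N·m clockwise.
Lamp: 8.1 × 9.8 = 79.38 N down at 2.8 m → arm 1.2 m, τ = 79.38 × 1.2 = 95.26 N·m counterclockwise.
Box: 3.4 × 9.8 = 33.32 N down at 1.4 m → arm 0.2 m, τ = 33.32 × 0.2 = 6.664 N·m clockwise.
Net moment of existing loads = 55.97 N·m counterclockwise.
The speaker weighs 21 × 9.8 = 205.8 N and must supply an equal clockwise moment, so its lever arm about the knife-edge support is 55.97 / 205.8 = 0.272 m.
That puts it at 1.6 − 0.272 = 1.33 m from the right end.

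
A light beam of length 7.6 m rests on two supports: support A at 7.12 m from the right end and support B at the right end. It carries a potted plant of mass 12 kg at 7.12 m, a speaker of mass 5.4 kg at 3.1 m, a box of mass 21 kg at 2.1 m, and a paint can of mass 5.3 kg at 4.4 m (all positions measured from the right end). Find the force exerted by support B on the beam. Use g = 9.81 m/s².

R_B ≈ 195 N

Taking torques about support A:
Potted plant: acts at the support A, moment arm 0 → no torque.
Speaker: 5.4 × 9.81 = 52.97 N down at 3.1 m → arm 4.02 m, τ = 52.97 × 4.02 = 212.9 N·m clockwise.
Box: 21 × 9.81 = 206 N down at 2.1 m → arm 5.02 m, τ = 206 × 5.02 = 1034 N·m clockwise.
Paint can: 5.3 × 9.81 = 51.99 N down at 4.4 m → arm 2.72 m, τ = 51.99 × 2.72 = 141.4 N·m clockwise.
Net load moment about support A = 1388 N·m clockwise.
Reaction R at support B is upward at 0 m, arm 7.12 m → moment R × 7.12 counterclockwise.
For rotational equilibrium, R × 7.12 = 1388, so R = 195 N.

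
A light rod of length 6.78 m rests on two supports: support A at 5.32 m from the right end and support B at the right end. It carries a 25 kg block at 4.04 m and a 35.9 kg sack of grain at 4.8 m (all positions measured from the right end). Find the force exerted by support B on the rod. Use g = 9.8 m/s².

R_B ≈ 93.3 N

Taking torques about support A:
Block: 25 × 9.8 = 245 N down at 4.04 m → arm 1.28 m, τ = 245 × 1.28 = 313.6 N·m clockwise.
Sack of grain: 35.9 × 9.8 = 351.8 N down at 4.8 m → arm 0.52 m, τ = 351.8 × 0.52 = 182.9 N·m clockwise.
Net load moment about support A = 496.5 N·m clockwise.
Reaction R at support B is upward at 0 m, arm 5.32 m → moment R × 5.32 counterclockwise.
Balancing moments: R × 5.32 = 496.5, giving R = 93.3 N.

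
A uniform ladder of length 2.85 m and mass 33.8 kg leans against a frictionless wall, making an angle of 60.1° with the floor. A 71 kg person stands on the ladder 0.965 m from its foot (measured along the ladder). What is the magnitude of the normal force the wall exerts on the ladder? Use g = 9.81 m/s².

N_wall ≈ 231 N

Taking torques about the foot of the ladder:
Ladder weight 33.8×9.81 = 331.6 N acts at 1.425 m along the ladder; its horizontal arm is 1.425·cos60.1° = 0.7103 m → τ = 235.5 N·m clockwise.
Person: 71×9.81 = 696.5 N at 0.965 m → arm 0.481 m → τ = 335 N·m clockwise.
Wall normal N acts horizontally at the top; its moment arm is the height L sinθ = 2.85·sin60.1° = 2.471 m, counterclockwise.
Setting net torque to zero: N × 2.471 = 570.5 → N = 231 N.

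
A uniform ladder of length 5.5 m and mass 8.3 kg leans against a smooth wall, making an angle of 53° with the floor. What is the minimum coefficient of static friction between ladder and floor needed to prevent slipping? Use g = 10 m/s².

Taking torques about the foot of the ladder:
Ladder weight 8.3×10 = 83 N acts at 2.75 m along the ladder; its horizontal arm is 2.75·cos53° = 1.655 m → τ = 137.4 N·m clockwise.
Wall normal N acts horizontally at the top; its moment arm is the height L sinθ = 5.5·sin53° = 4.392 m, counterclockwise.
Στ = 0 ⇒ N × 4.392 = 137.4 ⇒ N = 31.28 N.
ΣFx = 0 ⇒ f = N_wall = 31.28 N. ΣFy = 0 ⇒ N_floor = 83 N.
μ_min = f / N_floor = 31.28 / 83 = 0.377.

μ_min ≈ 0.377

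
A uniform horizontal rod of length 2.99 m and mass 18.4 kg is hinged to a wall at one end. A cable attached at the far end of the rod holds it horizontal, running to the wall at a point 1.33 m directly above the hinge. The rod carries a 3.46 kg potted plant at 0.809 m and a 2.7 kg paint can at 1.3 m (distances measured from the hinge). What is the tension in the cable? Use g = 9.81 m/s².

Take moments about the hinge.
Beam weight: 18.4 × 9.81 = 180.5 N down at 1.495 m → arm 1.495 m, τ = 180.5 × 1.495 = 269.8 N·m clockwise.
Potted plant: 3.46 × 9.81 = 33.94 N down at 0.809 m → arm 0.809 m, τ = 33.94 × 0.809 = 27.46 N·m clockwise.
Paint can: 2.7 × 9.81 = 26.49 N down at 1.3 m → arm 1.3 m, τ = 26.49 × 1.3 = 34.44 N·m clockwise.
Total clockwise load moment = 331.7 N·m.
The cable tension T acts at 2.99 m; only its component perpendicular to the rod, T sinθ, produces torque. sinθ = h/√(h²+d²) = 1.33/√(1.33²+2.99²) = 0.4064.
Στ = 0 ⇒ T × 2.99 × 0.4064 = 331.7 ⇒ T = 331.7 / 1.215 = 273 N.

T ≈ 273 N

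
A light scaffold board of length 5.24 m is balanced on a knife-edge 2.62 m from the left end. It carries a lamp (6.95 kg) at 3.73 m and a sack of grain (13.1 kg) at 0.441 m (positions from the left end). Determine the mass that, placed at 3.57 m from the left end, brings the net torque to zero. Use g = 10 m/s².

About the knife-edge (at 2.62 m from the left end):
Lamp: 6.95 × 10 = 69.5 N down at 3.73 m → arm 1.11 m, τ = 69.5 × 1.11 = 77.15 N·m clockwise.
Sack of grain: 13.1 × 10 = 131 N down at 0.441 m → arm 2.179 m, τ = 131 × 2.179 = 285.4 N·m counterclockwise.
Net moment of known loads = 208.2 N·m counterclockwise.
An unknown mass m at 3.57 m has arm 0.95 m; its moment is m·g·0.95 clockwise.
For rotational equilibrium, m × 10 × 0.95 = 208.2, so m = 208.2 / (10 × 0.95) = 21.9 kg.

m ≈ 21.9 kg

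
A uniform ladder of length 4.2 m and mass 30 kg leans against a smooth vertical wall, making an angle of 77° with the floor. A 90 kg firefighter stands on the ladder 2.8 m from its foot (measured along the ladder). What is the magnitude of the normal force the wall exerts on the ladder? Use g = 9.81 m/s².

Take moments about the foot of the ladder.
Ladder weight 30×9.81 = 294.3 N acts at 2.1 m along the ladder; its horizontal arm is 2.1·cos77° = 0.4724 m → τ = 139 N·m clockwise.
Firefighter: 90×9.81 = 882.9 N at 2.8 m → arm 0.6299 m → τ = 556.1 N·m clockwise.
Wall normal N acts horizontally at the top; its moment arm is the height L sinθ = 4.2·sin77° = 4.092 m, counterclockwise.
For rotational equilibrium, N × 4.092 = 695.1, so N = 170 N.

N_wall ≈ 170 N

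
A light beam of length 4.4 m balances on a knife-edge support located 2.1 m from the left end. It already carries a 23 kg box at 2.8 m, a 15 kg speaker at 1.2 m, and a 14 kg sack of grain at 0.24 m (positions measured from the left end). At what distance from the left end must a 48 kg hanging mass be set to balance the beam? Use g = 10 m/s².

Taking torques about the knife-edge support (at 2.1 m from the left end):
Box: 23 × 10 = 230 N down at 2.8 m → arm 0.7 m, τ = 230 × 0.7 = 161 N·m clockwise.
Speaker: 15 × 10 = 150 N down at 1.2 m → arm 0.9 m, τ = 150 × 0.9 = 135 N·m counterclockwise.
Sack of grain: 14 × 10 = 140 N down at 0.24 m → arm 1.86 m, τ = 140 × 1.86 = 260.4 N·m counterclockwise.
Net moment of existing loads = 234.4 N·m counterclockwise.
The hanging mass weighs 48 × 10 = 480 N and must supply an equal clockwise moment, so its lever arm about the knife-edge support is 234.4 / 480 = 0.488 m.
That puts it at 2.1 + 0.488 = 2.59 m from the left end.

x ≈ 2.59 m from the left end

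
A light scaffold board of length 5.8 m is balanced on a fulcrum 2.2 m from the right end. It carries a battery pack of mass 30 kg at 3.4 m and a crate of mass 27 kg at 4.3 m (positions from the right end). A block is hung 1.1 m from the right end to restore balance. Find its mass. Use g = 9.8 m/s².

m ≈ 84.3 kg

Sum moments about the fulcrum (at 2.2 m from the right end) (the support reaction has zero arm there).
Battery pack: 30 × 9.8 = 294 N down at 3.4 m → arm 1.2 m, τ = 294 × 1.2 = 352.8 N·m counterclockwise.
Crate: 27 × 9.8 = 264.6 N down at 4.3 m → arm 2.1 m, τ = 264.6 × 2.1 = 555.7 N·m counterclockwise.
Net moment of known loads = 908.5 N·m counterclockwise.
An unknown mass m at 1.1 m has arm 1.1 m; its moment is m·g·1.1 clockwise.
For rotational equilibrium, m × 9.8 × 1.1 = 908.5, so m = 908.5 / (9.8 × 1.1) = 84.3 kg.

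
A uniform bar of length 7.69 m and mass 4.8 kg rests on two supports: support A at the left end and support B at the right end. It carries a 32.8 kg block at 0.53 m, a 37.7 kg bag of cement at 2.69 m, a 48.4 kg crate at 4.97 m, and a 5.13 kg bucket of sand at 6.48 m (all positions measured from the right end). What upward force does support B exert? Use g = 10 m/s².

R_B ≈ 754 N

About support A:
Beam weight: 4.8 × 10 = 48 N down at 3.845 m → arm 3.845 m, τ = 48 × 3.845 = 184.6 N·m clockwise.
Block: 32.8 × 10 = 328 N down at 0.53 m → arm 7.16 m, τ = 328 × 7.16 = 2348 N·m clockwise.
Bag of cement: 37.7 × 10 = 377 N down at 2.69 m → arm 5 m, τ = 377 × 5 = 1885 N·m clockwise.
Crate: 48.4 × 10 = 484 N down at 4.97 m → arm 2.72 m, τ = 484 × 2.72 = 1316 N·m clockwise.
Bucket of sand: 5.13 × 10 = 51.3 N down at 6.48 m → arm 1.21 m, τ = 51.3 × 1.21 = 62.07 N·m clockwise.
Net load moment about support A = 5796 N·m clockwise.
Reaction R at support B is upward at 0 m, arm 7.69 m → moment R × 7.69 counterclockwise.
Setting net torque to zero: R × 7.69 = 5796 → R = 754 N.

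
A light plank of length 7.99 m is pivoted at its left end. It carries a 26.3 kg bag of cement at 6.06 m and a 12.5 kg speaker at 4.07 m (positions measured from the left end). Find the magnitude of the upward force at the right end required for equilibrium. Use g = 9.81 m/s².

Choose the left end as the axis so the unknown pivot reaction has zero arm there.
Bag of cement: 26.3 × 9.81 = 258 N down at 6.06 m → arm 6.06 m, τ = 258 × 6.06 = 1563 N·m clockwise.
Speaker: 12.5 × 9.81 = 122.6 N down at 4.07 m → arm 4.07 m, τ = 122.6 × 4.07 = 499 N·m clockwise.
Net moment of the loads = 2062 N·m clockwise.
The upward force F acts at the right end, arm 7.99 m, giving F × 7.99 counterclockwise.
Στ = 0 ⇒ F × 7.99 = 2062 ⇒ F = 2062 / 7.99 = 258 N.

F ≈ 258 N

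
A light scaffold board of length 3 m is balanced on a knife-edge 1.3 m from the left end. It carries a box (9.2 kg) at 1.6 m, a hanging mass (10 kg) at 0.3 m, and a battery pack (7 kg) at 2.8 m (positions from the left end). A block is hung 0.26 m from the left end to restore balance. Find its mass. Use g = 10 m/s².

Sum moments about the knife-edge (at 1.3 m from the left end) (the support reaction has zero arm there).
Box: 9.2 × 10 = 92 N down at 1.6 m → arm 0.3 m, τ = 92 × 0.3 = 27.6 N·m clockwise.
Hanging mass: 10 × 10 = 100 N down at 0.3 m → arm 1 m, τ = 100 × 1 = 100 N·m counterclockwise.
Battery pack: 7 × 10 = 70 N down at 2.8 m → arm 1.5 m, τ = 70 × 1.5 = 105 N·m clockwise.
Net moment of known loads = 32.6 N·m clockwise.
An unknown mass m at 0.26 m has arm 1.04 m; its moment is m·g·1.04 counterclockwise.
Setting net torque to zero: m × 10 × 1.04 = 32.6 → m = 32.6 / (10 × 1.04) = 3.13 kg.

m ≈ 3.13 kg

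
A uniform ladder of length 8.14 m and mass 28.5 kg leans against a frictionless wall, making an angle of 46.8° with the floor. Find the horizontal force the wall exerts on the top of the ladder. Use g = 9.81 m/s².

N_wall ≈ 131 N

About the foot of the ladder:
Ladder weight 28.5×9.81 = 279.6 N acts at 4.07 m along the ladder; its horizontal arm is 4.07·cos46.8° = 2.786 m → τ = 779 N·m clockwise.
Wall normal N acts horizontally at the top; its moment arm is the height L sinθ = 8.14·sin46.8° = 5.934 m, counterclockwise.
For rotational equilibrium, N × 5.934 = 779, so N = 131 N.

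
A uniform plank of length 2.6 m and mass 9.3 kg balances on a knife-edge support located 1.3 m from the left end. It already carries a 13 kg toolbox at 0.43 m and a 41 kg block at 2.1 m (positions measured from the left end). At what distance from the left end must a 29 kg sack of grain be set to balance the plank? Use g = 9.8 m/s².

x ≈ 0.559 m from the left end

Take moments about the knife-edge support (at 1.3 m from the left end).
Beam weight: acts at the knife-edge support, moment arm 0 → no torque.
Toolbox: 13 × 9.8 = 127.4 N down at 0.43 m → arm 0.87 m, τ = 127.4 × 0.87 = 110.8 N·m counterclockwise.
Block: 41 × 9.8 = 401.8 N down at 2.1 m → arm 0.8 m, τ = 401.8 × 0.8 = 321.4 N·m clockwise.
Net moment of existing loads = 210.6 N·m clockwise.
The sack of grain weighs 29 × 9.8 = 284.2 N and must supply an equal counterclockwise moment, so its lever arm about the knife-edge support is 210.6 / 284.2 = 0.741 m.
That puts it at 1.3 − 0.741 = 0.559 m from the left end.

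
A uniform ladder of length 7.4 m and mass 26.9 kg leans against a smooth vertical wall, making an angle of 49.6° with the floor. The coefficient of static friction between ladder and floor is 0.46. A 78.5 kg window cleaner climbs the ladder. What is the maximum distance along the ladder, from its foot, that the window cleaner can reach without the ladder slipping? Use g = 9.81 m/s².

Take moments about the foot of the ladder.
Ladder weight 26.9×9.81 = 263.9 N acts at 3.7 m along the ladder; its horizontal arm is 3.7·cos49.6° = 2.398 m → τ = 632.8 N·m clockwise.
Window cleaner weight 78.5×9.81 = 770.1 N at distance d → arm d·cos49.6° → τ = 770.1·d·0.6481 clockwise.
Wall normal N at the top has arm L sinθ = 5.635 m counterclockwise, so Στ = 0 gives N·5.635 = 632.8 + 499.1·d.
ΣFy = 0 ⇒ N_floor = 1034 N, so the maximum friction is μ_s·N_floor = 0.46×1034 = 475.6 N. ΣFx = 0 ⇒ N_wall = f, so at the slipping point N = 475.6 N.
Substituting: 475.6×5.635 = 632.8 + 499.1·d ⇒ d = (2680 − 632.8) / 499.1 = 4.1 m.

d ≈ 4.1 m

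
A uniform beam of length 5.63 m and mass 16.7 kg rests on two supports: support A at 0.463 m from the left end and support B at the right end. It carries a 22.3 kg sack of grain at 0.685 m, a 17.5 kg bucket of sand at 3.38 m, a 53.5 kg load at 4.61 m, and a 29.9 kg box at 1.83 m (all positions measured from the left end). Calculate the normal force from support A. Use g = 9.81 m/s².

R_A ≈ 693 N

Sum moments about support B (its reaction then has zero moment arm).
Beam weight: 16.7 × 9.81 = 163.8 N down at 2.815 m → arm 2.815 m, τ = 163.8 × 2.815 = 461.1 N·m counterclockwise.
Sack of grain: 22.3 × 9.81 = 218.8 N down at 0.685 m → arm 4.945 m, τ = 218.8 × 4.945 = 1082 N·m counterclockwise.
Bucket of sand: 17.5 × 9.81 = 171.7 N down at 3.38 m → arm 2.25 m, τ = 171.7 × 2.25 = 386.3 N·m counterclockwise.
Load: 53.5 × 9.81 = 524.8 N down at 4.61 m → arm 1.02 m, τ = 524.8 × 1.02 = 535.3 N·m counterclockwise.
Box: 29.9 × 9.81 = 293.3 N down at 1.83 m → arm 3.8 m, τ = 293.3 × 3.8 = 1115 N·m counterclockwise.
Net load moment about support B = 3580 N·m counterclockwise.
Reaction R at support A is upward at 0.463 m, arm 5.167 m → moment R × 5.167 clockwise.
Balancing moments: R × 5.167 = 3580, giving R = 693 N.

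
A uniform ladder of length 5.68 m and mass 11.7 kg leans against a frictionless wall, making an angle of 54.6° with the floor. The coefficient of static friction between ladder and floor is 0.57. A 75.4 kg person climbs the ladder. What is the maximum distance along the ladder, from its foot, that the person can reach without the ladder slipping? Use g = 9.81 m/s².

d ≈ 4.82 m

Choose the foot of the ladder as the axis so the floor normal and friction both act there and drop out.
Ladder weight 11.7×9.81 = 114.8 N acts at 2.84 m along the ladder; its horizontal arm is 2.84·cos54.6° = 1.645 m → τ = 188.8 N·m clockwise.
Person weight 75.4×9.81 = 739.7 N at distance d → arm d·cos54.6° → τ = 739.7·d·0.5793 clockwise.
Wall normal N at the top has arm L sinθ = 4.63 m counterclockwise, so Στ = 0 gives N·4.63 = 188.8 + 428.5·d.
ΣFy = 0 ⇒ N_floor = 854.5 N, so the maximum friction is μ_s·N_floor = 0.57×854.5 = 487.1 N. ΣFx = 0 ⇒ N_wall = f, so at the slipping point N = 487.1 N.
Substituting: 487.1×4.63 = 188.8 + 428.5·d ⇒ d = (2255 − 188.8) / 428.5 = 4.82 m.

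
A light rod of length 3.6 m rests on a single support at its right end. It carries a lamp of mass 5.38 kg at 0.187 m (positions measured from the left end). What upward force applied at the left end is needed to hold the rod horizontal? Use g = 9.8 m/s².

F ≈ 50 N

Choose the right end as the axis so the unknown pivot reaction has zero arm there.
Lamp: 5.38 × 9.8 = 52.72 N down at 0.187 m → arm 3.413 m, τ = 52.72 × 3.413 = 179.9 N·m counterclockwise.
Net moment of the loads = 179.9 N·m counterclockwise.
The upward force F acts at the left end, arm 3.6 m, giving F × 3.6 clockwise.
For rotational equilibrium, F × 3.6 = 179.9, so F = 179.9 / 3.6 = 50 N.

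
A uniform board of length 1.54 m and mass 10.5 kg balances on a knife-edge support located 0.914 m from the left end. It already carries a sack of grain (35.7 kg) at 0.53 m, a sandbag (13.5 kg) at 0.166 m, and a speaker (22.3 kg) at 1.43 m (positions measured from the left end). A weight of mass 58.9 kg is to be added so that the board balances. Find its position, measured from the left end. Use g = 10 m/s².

Choose the knife-edge support (at 0.914 m from the left end) as the axis so the support reaction has zero arm there.
Beam weight: 10.5 × 10 = 105 N down at 0.77 m → arm 0.144 m, τ = 105 × 0.144 = 15.12 N·m counterclockwise.
Sack of grain: 35.7 × 10 = 357 N down at 0.53 m → arm 0.384 m, τ = 357 × 0.384 = 137.1 N·m counterclockwise.
Sandbag: 13.5 × 10 = 135 N down at 0.166 m → arm 0.748 m, τ = 135 × 0.748 = 101 N·m counterclockwise.
Speaker: 22.3 × 10 = 223 N down at 1.43 m → arm 0.516 m, τ = 223 × 0.516 = 115.1 N·m clockwise.
Net moment of existing loads = 138.1 N·m counterclockwise.
The weight weighs 58.9 × 10 = 589 N and must supply an equal clockwise moment, so its lever arm about the knife-edge support is 138.1 / 589 = 0.234 m.
That puts it at 0.914 + 0.234 = 1.15 m from the left end.

x ≈ 1.15 m from the left end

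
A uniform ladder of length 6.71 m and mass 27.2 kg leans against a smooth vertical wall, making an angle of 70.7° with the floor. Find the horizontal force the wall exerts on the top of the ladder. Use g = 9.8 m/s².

N_wall ≈ 46.7 N

About the foot of the ladder:
Ladder weight 27.2×9.8 = 266.6 N acts at 3.355 m along the ladder; its horizontal arm is 3.355·cos70.7° = 1.109 m → τ = 295.7 N·m clockwise.
Wall normal N acts horizontally at the top; its moment arm is the height L sinθ = 6.71·sin70.7° = 6.333 m, counterclockwise.
Setting net torque to zero: N × 6.333 = 295.7 → N = 46.7 N.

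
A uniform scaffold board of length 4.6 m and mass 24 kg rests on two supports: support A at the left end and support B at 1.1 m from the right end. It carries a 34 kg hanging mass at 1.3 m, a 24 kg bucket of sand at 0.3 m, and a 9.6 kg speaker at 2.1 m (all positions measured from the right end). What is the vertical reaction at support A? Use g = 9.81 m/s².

R_A ≈ 72.9 N

Taking torques about support B:
Beam weight: 24 × 9.81 = 235.4 N down at 2.3 m → arm 1.2 m, τ = 235.4 × 1.2 = 282.5 N·m counterclockwise.
Hanging mass: 34 × 9.81 = 333.5 N down at 1.3 m → arm 0.2 m, τ = 333.5 × 0.2 = 66.7 N·m counterclockwise.
Bucket of sand: 24 × 9.81 = 235.4 N down at 0.3 m → arm 0.8 m, τ = 235.4 × 0.8 = 188.3 N·m clockwise.
Speaker: 9.6 × 9.81 = 94.18 N down at 2.1 m → arm 1 m, τ = 94.18 × 1 = 94.18 N·m counterclockwise.
Net load moment about support B = 255.1 N·m counterclockwise.
Reaction R at support A is upward at 4.6 m, arm 3.5 m → moment R × 3.5 clockwise.
Setting net torque to zero: R × 3.5 = 255.1 → R = 72.9 N.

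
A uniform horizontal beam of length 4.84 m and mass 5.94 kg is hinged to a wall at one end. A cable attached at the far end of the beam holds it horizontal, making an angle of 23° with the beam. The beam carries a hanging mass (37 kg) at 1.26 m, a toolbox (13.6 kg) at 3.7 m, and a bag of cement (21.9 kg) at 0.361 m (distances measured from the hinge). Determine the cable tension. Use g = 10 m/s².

About the hinge:
Beam weight: 5.94 × 10 = 59.4 N down at 2.42 m → arm 2.42 m, τ = 59.4 × 2.42 = 143.7 N·m clockwise.
Hanging mass: 37 × 10 = 370 N down at 1.26 m → arm 1.26 m, τ = 370 × 1.26 = 466.2 N·m clockwise.
Toolbox: 13.6 × 10 = 136 N down at 3.7 m → arm 3.7 m, τ = 136 × 3.7 = 503.2 N·m clockwise.
Bag of cement: 21.9 × 10 = 219 N down at 0.361 m → arm 0.361 m, τ = 219 × 0.361 = 79.06 N·m clockwise.
Total clockwise load moment = 1192 N·m.
The cable tension T acts at 4.84 m; only its component perpendicular to the beam, T sinθ, produces torque. sin 23° = 0.3907.
For rotational equilibrium, T × 4.84 × 0.3907 = 1192, so T = 1192 / 1.891 = 630 N.

T ≈ 630 N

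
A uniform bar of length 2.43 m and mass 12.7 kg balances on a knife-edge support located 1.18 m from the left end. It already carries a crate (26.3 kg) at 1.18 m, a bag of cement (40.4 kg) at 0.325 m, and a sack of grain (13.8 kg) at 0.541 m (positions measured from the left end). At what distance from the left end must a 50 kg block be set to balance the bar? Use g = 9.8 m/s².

Choose the knife-edge support (at 1.18 m from the left end) as the axis so the support reaction has zero arm there.
Beam weight: 12.7 × 9.8 = 124.5 N down at 1.215 m → arm 0.035 m, τ = 124.5 × 0.035 = 4.358 N·m clockwise.
Crate: acts at the knife-edge support, moment arm 0 → no torque.
Bag of cement: 40.4 × 9.8 = 395.9 N down at 0.325 m → arm 0.855 m, τ = 395.9 × 0.855 = 338.5 N·m counterclockwise.
Sack of grain: 13.8 × 9.8 = 135.2 N down at 0.541 m → arm 0.639 m, τ = 135.2 × 0.639 = 86.39 N·m counterclockwise.
Net moment of existing loads = 420.5 N·m counterclockwise.
The block weighs 50 × 9.8 = 490 N and must supply an equal clockwise moment, so its lever arm about the knife-edge support is 420.5 / 490 = 0.858 m.
That puts it at 1.18 + 0.858 = 2.04 m from the left end.

x ≈ 2.04 m from the left end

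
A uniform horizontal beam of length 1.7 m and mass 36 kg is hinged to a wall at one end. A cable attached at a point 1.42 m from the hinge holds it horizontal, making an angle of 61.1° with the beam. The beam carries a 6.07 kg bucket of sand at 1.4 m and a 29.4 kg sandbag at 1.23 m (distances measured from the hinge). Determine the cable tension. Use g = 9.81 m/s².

Choose the hinge as the axis so the unknown hinge reaction has zero arm there.
Beam weight: 36 × 9.81 = 353.2 N down at 0.85 m → arm 0.85 m, τ = 353.2 × 0.85 = 300.2 N·m clockwise.
Bucket of sand: 6.07 × 9.81 = 59.55 N down at 1.4 m → arm 1.4 m, τ = 59.55 × 1.4 = 83.37 N·m clockwise.
Sandbag: 29.4 × 9.81 = 288.4 N down at 1.23 m → arm 1.23 m, τ = 288.4 × 1.23 = 354.7 N·m clockwise.
Total clockwise load moment = 738.3 N·m.
The cable tension T acts at 1.42 m; only its component perpendicular to the beam, T sinθ, produces torque. sin 61.1° = 0.8755.
Setting net torque to zero: T × 1.42 × 0.8755 = 738.3 → T = 738.3 / 1.243 = 594 N.

T ≈ 594 N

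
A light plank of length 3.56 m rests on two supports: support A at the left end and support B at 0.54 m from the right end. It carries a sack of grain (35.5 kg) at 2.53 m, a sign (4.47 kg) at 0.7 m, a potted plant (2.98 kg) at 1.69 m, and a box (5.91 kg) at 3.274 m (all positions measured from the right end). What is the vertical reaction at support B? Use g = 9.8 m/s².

About support A:
Sack of grain: 35.5 × 9.8 = 347.9 N down at 2.53 m → arm 1.03 m, τ = 347.9 × 1.03 = 358.3 N·m clockwise.
Sign: 4.47 × 9.8 = 43.81 N down at 0.7 m → arm 2.86 m, τ = 43.81 × 2.86 = 125.3 N·m clockwise.
Potted plant: 2.98 × 9.8 = 29.2 N down at 1.69 m → arm 1.87 m, τ = 29.2 × 1.87 = 54.6 N·m clockwise.
Box: 5.91 × 9.8 = 57.92 N down at 3.274 m → arm 0.286 m, τ = 57.92 × 0.286 = 16.57 N·m clockwise.
Net load moment about support A = 554.8 N·m clockwise.
Reaction R at support B is upward at 0.54 m, arm 3.02 m → moment R × 3.02 counterclockwise.
For rotational equilibrium, R × 3.02 = 554.8, so R = 184 N.

R_B ≈ 184 N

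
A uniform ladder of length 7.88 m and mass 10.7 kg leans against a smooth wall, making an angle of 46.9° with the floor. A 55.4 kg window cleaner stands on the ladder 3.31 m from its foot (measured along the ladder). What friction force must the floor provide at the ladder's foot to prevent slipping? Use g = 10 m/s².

Take moments about the foot of the ladder.
Ladder weight 10.7×10 = 107 N acts at 3.94 m along the ladder; its horizontal arm is 3.94·cos46.9° = 2.692 m → τ = 288 N·m clockwise.
Window cleaner: 55.4×10 = 554 N at 3.31 m → arm 2.262 m → τ = 1253 N·m clockwise.
Wall normal N acts horizontally at the top; its moment arm is the height L sinθ = 7.88·sin46.9° = 5.754 m, counterclockwise.
Στ = 0 ⇒ N × 5.754 = 1541 ⇒ N = 268 N.
ΣFx = 0: friction at the foot balances the wall's push, so f = N_wall = 268 N.

f ≈ 268 N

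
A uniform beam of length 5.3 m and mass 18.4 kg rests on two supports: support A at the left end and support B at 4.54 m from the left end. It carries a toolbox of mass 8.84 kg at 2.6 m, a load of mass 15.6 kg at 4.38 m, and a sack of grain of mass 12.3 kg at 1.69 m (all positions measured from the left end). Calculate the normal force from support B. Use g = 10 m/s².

R_B ≈ 354 N

Taking torques about support A:
Beam weight: 18.4 × 10 = 184 N down at 2.65 m → arm 2.65 m, τ = 184 × 2.65 = 487.6 N·m clockwise.
Toolbox: 8.84 × 10 = 88.4 N down at 2.6 m → arm 2.6 m, τ = 88.4 × 2.6 = 229.8 N·m clockwise.
Load: 15.6 × 10 = 156 N down at 4.38 m → arm 4.38 m, τ = 156 × 4.38 = 683.3 N·m clockwise.
Sack of grain: 12.3 × 10 = 123 N down at 1.69 m → arm 1.69 m, τ = 123 × 1.69 = 207.9 N·m clockwise.
Net load moment about support A = 1609 N·m clockwise.
Reaction R at support B is upward at 4.54 m, arm 4.54 m → moment R × 4.54 counterclockwise.
Balancing moments: R × 4.54 = 1609, giving R = 354 N.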